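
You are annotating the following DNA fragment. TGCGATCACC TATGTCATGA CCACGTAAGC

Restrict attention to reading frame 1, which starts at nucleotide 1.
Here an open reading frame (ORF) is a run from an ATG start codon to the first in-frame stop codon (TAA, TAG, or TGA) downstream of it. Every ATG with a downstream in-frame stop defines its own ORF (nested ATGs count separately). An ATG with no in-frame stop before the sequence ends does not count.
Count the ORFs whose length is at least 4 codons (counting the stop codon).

0

Frame 1: TGC GAT CAC CTA TGT CAT GAC CAC GTA AGC — no ATG→stop ORF.
No ORF reaches 4 codons. Count = 0.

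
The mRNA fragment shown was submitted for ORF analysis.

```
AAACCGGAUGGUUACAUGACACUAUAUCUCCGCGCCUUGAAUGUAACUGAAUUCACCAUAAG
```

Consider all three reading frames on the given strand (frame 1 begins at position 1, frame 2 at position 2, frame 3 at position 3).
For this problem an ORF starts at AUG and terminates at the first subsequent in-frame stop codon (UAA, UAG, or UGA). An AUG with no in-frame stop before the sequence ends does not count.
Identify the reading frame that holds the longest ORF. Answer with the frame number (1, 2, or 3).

Frame 1: AAA CCG GAU GGU UAC AUG ACA CUA UAU CUC CGC GCC UUG AAU GUA ACU GAA UUC ACC AUA — no AUG→stop ORF.
Frame 2: AAC CGG AUG GUU ACA UGA CAC UAU AUC UCC GCG CCU UGA AUG UAA CUG AAU UCA CCA UAA — AUG at 8, stop UGA at 17 → 12 nt; AUG at 41, stop UAA at 44 → 6 nt.
Frame 3: ACC GGA UGG UUA CAU GAC ACU AUA UCU CCG CGC CUU GAA UGU AAC UGA AUU CAC CAU AAG — no AUG→stop ORF.
Longest ORF is 12 nt in frame 2 (positions 8–19).

2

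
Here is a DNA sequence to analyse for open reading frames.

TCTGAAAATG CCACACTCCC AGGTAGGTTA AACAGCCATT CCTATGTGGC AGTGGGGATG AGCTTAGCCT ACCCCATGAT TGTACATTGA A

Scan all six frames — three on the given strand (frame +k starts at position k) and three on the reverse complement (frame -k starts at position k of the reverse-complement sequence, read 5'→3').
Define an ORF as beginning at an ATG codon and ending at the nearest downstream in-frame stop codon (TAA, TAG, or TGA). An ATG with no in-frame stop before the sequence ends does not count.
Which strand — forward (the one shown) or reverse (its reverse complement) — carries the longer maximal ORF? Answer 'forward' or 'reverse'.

forward

Reverse complement (5'→3'): TTCAATGTACAATCATGGGGTAGGCTAAGCTCATCCCCACTGCCACATAGGAATGGCTGTTTAACCTACCTGGGAGTGTGGCATTTTCAGA
Frame +1: TCT GAA AAT GCC ACA CTC CCA GGT AGG TTA AAC AGC CAT TCC TAT GTG GCA GTG GGG ATG AGC TTA GCC TAC CCC ATG ATT GTA CAT TGA — ATG at 58, stop TGA at 88 → 33 nt; ATG at 76, stop TGA at 88 → 15 nt.
Frame +2: CTG AAA ATG CCA CAC TCC CAG GTA GGT TAA ACA GCC ATT CCT ATG TGG CAG TGG GGA TGA GCT TAG CCT ACC CCA TGA TTG TAC ATT GAA — ATG at 8, stop TAA at 29 → 24 nt; ATG at 44, stop TGA at 59 → 18 nt.
Frame +3: TGA AAA TGC CAC ACT CCC AGG TAG GTT AAA CAG CCA TTC CTA TGT GGC AGT GGG GAT GAG CTT AGC CTA CCC CAT GAT TGT ACA TTG — no ATG→stop ORF.
Frame -1: TTC AAT GTA CAA TCA TGG GGT AGG CTA AGC TCA TCC CCA CTG CCA CAT AGG AAT GGC TGT TTA ACC TAC CTG GGA GTG TGG CAT TTT CAG — no ATG→stop ORF.
Frame -2: TCA ATG TAC AAT CAT GGG GTA GGC TAA GCT CAT CCC CAC TGC CAC ATA GGA ATG GCT GTT TAA CCT ACC TGG GAG TGT GGC ATT TTC AGA — ATG at 5, stop TAA at 26 → 24 nt; ATG at 53, stop TAA at 62 → 12 nt.
Frame -3: CAA TGT ACA ATC ATG GGG TAG GCT AAG CTC ATC CCC ACT GCC ACA TAG GAA TGG CTG TTT AAC CTA CCT GGG AGT GTG GCA TTT TCA — ATG at 15, stop TAG at 21 → 9 nt.
Forward-strand max 33 nt; reverse-strand max 24 nt. The forward strand has the longer ORF.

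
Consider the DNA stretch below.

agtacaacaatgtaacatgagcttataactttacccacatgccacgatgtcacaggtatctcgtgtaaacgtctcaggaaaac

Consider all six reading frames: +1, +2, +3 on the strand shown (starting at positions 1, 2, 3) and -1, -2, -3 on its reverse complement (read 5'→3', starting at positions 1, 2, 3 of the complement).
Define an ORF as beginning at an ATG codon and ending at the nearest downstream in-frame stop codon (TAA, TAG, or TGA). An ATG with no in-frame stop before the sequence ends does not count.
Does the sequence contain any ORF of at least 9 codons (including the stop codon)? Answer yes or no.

yes

Reverse complement (5'→3'): GTTTTCCTGAGACGTTTACACGAGATACCTGTGACATCGTGGCATGTGGGTAAAGTTATAAGCTCATGTTACATTGTTGTACT
Frame +1: AGT ACA ACA ATG TAA CAT GAG CTT ATA ACT TTA CCC ACA TGC CAC GAT GTC ACA GGT ATC TCG TGT AAA CGT CTC AGG AAA — ATG at 10, stop TAA at 13 → 6 nt.
Frame +2: GTA CAA CAA TGT AAC ATG AGC TTA TAA CTT TAC CCA CAT GCC ACG ATG TCA CAG GTA TCT CGT GTA AAC GTC TCA GGA AAA — ATG at 17, stop TAA at 26 → 12 nt.
Frame +3: TAC AAC AAT GTA ACA TGA GCT TAT AAC TTT ACC CAC ATG CCA CGA TGT CAC AGG TAT CTC GTG TAA ACG TCT CAG GAA AAC — ATG at 39, stop TAA at 66 → 30 nt.
Frame -1: GTT TTC CTG AGA CGT TTA CAC GAG ATA CCT GTG ACA TCG TGG CAT GTG GGT AAA GTT ATA AGC TCA TGT TAC ATT GTT GTA — no ATG→stop ORF.
Frame -2: TTT TCC TGA GAC GTT TAC ACG AGA TAC CTG TGA CAT CGT GGC ATG TGG GTA AAG TTA TAA GCT CAT GTT ACA TTG TTG TAC — ATG at 44, stop TAA at 59 → 18 nt.
Frame -3: TTT CCT GAG ACG TTT ACA CGA GAT ACC TGT GAC ATC GTG GCA TGT GGG TAA AGT TAT AAG CTC ATG TTA CAT TGT TGT ACT — no ATG→stop ORF.
Frame +3 has an ORF of 10 codons (positions 39–68) ≥ 9, so yes.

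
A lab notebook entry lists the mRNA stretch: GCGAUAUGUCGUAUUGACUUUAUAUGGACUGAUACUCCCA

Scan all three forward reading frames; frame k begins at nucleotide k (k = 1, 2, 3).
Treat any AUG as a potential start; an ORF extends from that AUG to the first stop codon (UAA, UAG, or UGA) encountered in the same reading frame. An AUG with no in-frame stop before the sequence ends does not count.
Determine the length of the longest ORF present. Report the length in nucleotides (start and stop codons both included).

Frame 1: GCG AUA UGU CGU AUU GAC UUU AUA UGG ACU GAU ACU CCC — no AUG→stop ORF.
Frame 2: CGA UAU GUC GUA UUG ACU UUA UAU GGA CUG AUA CUC CCA — no AUG→stop ORF.
Frame 3: GAU AUG UCG UAU UGA CUU UAU AUG GAC UGA UAC UCC — AUG at 6, stop UGA at 15 → 12 nt; AUG at 24, stop UGA at 30 → 9 nt.
Longest: frame 3, positions 6–17, 12 nt = 4 codons = 3 aa. → 12 nucleotides.

12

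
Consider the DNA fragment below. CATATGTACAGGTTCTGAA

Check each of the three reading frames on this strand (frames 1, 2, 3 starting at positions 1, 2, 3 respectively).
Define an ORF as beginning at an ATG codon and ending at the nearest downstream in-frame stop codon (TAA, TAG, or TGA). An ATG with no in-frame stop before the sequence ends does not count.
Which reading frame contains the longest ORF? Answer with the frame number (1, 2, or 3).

1

Frame 1: CAT ATG TAC AGG TTC TGA — ATG at 4, stop TGA at 16 → 15 nt.
Frame 2: ATA TGT ACA GGT TCT GAA — no ATG→stop ORF.
Frame 3: TAT GTA CAG GTT CTG — no ATG→stop ORF.
Longest ORF is 15 nt in frame 1 (positions 4–18).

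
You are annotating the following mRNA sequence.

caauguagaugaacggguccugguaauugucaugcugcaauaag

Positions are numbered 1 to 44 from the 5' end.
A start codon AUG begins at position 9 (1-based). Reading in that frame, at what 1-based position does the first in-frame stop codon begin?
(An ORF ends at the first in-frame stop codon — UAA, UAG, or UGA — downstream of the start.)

24

Codons from position 9: AUG (9–11), AAC (12–14), GGG (15–17), UCC (18–20), UGG (21–23), UAA (24–26).
UAA is a stop codon; it begins at position 24.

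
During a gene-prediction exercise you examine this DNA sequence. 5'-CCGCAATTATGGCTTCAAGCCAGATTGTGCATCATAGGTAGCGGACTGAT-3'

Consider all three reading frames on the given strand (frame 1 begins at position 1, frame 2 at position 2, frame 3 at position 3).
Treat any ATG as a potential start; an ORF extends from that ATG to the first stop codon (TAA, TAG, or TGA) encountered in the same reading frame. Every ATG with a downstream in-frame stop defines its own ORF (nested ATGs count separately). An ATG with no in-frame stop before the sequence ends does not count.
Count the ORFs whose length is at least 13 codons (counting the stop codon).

Frame 1: CCG CAA TTA TGG CTT CAA GCC AGA TTG TGC ATC ATA GGT AGC GGA CTG — no ATG→stop ORF.
Frame 2: CGC AAT TAT GGC TTC AAG CCA GAT TGT GCA TCA TAG GTA GCG GAC TGA — no ATG→stop ORF.
Frame 3: GCA ATT ATG GCT TCA AGC CAG ATT GTG CAT CAT AGG TAG CGG ACT GAT — ATG at 9, stop TAG at 39 → 33 nt.
No ORF reaches 13 codons. Count = 0.

0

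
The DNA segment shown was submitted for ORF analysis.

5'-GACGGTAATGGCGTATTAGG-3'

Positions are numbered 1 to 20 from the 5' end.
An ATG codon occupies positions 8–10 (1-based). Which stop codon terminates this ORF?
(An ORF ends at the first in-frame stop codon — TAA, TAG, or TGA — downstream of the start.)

Codons from position 8: ATG (8–10), GCG (11–13), TAT (14–16), TAG (17–19).
The first in-frame stop codon is TAG.

TAG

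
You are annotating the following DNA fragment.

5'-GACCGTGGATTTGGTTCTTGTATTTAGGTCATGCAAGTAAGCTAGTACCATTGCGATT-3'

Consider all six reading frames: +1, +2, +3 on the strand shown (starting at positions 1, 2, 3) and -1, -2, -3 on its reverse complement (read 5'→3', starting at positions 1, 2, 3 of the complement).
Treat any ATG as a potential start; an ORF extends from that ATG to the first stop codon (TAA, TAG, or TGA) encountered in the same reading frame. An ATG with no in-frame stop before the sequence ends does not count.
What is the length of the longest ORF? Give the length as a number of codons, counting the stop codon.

Reverse complement (5'→3'): AATCGCAATGGTACTAGCTTACTTGCATGACCTAAATACAAGAACCAAATCCACGGTC
Frame +1: GAC CGT GGA TTT GGT TCT TGT ATT TAG GTC ATG CAA GTA AGC TAG TAC CAT TGC GAT — ATG at 31, stop TAG at 43 → 15 nt.
Frame +2: ACC GTG GAT TTG GTT CTT GTA TTT AGG TCA TGC AAG TAA GCT AGT ACC ATT GCG ATT — no ATG→stop ORF.
Frame +3: CCG TGG ATT TGG TTC TTG TAT TTA GGT CAT GCA AGT AAG CTA GTA CCA TTG CGA — no ATG→stop ORF.
Frame -1: AAT CGC AAT GGT ACT AGC TTA CTT GCA TGA CCT AAA TAC AAG AAC CAA ATC CAC GGT — no ATG→stop ORF.
Frame -2: ATC GCA ATG GTA CTA GCT TAC TTG CAT GAC CTA AAT ACA AGA ACC AAA TCC ACG GTC — no ATG→stop ORF.
Frame -3: TCG CAA TGG TAC TAG CTT ACT TGC ATG ACC TAA ATA CAA GAA CCA AAT CCA CGG — ATG at 27, stop TAA at 33 → 9 nt.
Longest: frame +1, positions 31–45, 15 nt = 5 codons = 4 aa. → 5 codons.

5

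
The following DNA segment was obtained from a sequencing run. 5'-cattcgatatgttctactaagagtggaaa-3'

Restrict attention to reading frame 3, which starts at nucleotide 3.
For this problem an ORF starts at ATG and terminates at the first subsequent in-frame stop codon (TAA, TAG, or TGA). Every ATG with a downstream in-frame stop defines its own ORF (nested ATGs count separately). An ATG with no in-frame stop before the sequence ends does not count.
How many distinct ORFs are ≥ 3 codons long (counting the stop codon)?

Frame 3: TTC GAT ATG TTC TAC TAA GAG TGG AAA — ATG at 9, stop TAA at 18 → 12 nt.
ORFs ≥ 3 codons: frame 3 9–20 (4 codons). Count = 1.

1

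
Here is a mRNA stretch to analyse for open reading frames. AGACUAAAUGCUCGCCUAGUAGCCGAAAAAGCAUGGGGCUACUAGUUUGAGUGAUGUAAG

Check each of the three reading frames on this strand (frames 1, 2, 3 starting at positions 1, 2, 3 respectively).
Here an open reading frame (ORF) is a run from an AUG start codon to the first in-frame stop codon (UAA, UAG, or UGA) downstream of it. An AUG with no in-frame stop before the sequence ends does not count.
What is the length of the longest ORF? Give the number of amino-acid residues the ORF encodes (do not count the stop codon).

Frame 1: AGA CUA AAU GCU CGC CUA GUA GCC GAA AAA GCA UGG GGC UAC UAG UUU GAG UGA UGU AAG — no AUG→stop ORF.
Frame 2: GAC UAA AUG CUC GCC UAG UAG CCG AAA AAG CAU GGG GCU ACU AGU UUG AGU GAU GUA — AUG at 8, stop UAG at 17 → 12 nt.
Frame 3: ACU AAA UGC UCG CCU AGU AGC CGA AAA AGC AUG GGG CUA CUA GUU UGA GUG AUG UAA — AUG at 33, stop UGA at 48 → 18 nt; AUG at 54, stop UAA at 57 → 6 nt.
Longest: frame 3, positions 33–50, 18 nt = 6 codons = 5 aa. → 5 amino acids.

5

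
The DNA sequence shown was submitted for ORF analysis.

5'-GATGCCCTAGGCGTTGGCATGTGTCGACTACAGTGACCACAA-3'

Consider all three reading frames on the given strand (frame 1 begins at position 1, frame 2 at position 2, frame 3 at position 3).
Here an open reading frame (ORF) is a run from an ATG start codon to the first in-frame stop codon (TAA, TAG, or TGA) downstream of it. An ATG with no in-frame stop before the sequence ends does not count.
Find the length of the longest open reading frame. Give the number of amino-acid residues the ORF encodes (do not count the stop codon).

5

Frame 1: GAT GCC CTA GGC GTT GGC ATG TGT CGA CTA CAG TGA CCA CAA — ATG at 19, stop TGA at 34 → 18 nt.
Frame 2: ATG CCC TAG GCG TTG GCA TGT GTC GAC TAC AGT GAC CAC — ATG at 2, stop TAG at 8 → 9 nt.
Frame 3: TGC CCT AGG CGT TGG CAT GTG TCG ACT ACA GTG ACC ACA — no ATG→stop ORF.
Longest: frame 1, positions 19–36, 18 nt = 6 codons = 5 aa. → 5 amino acids.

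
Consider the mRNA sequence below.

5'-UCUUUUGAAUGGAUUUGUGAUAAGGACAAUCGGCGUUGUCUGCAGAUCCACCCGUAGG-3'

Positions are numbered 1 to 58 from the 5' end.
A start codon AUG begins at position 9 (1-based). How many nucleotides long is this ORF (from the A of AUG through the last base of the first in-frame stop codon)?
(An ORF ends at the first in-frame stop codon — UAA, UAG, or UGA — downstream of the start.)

12

Codons from position 9: AUG (9–11), GAU (12–14), UUG (15–17), UGA (18–20).
UGA is the first in-frame stop; ORF spans 9–20, 12 nucleotides.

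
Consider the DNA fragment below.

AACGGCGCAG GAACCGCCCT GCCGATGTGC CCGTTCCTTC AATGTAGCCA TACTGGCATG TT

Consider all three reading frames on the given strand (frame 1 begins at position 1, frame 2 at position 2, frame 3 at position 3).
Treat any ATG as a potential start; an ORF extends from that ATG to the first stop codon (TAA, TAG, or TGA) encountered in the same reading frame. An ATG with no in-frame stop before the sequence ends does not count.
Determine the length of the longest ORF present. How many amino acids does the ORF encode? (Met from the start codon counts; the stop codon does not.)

1

Frame 1: AAC GGC GCA GGA ACC GCC CTG CCG ATG TGC CCG TTC CTT CAA TGT AGC CAT ACT GGC ATG — no ATG→stop ORF.
Frame 2: ACG GCG CAG GAA CCG CCC TGC CGA TGT GCC CGT TCC TTC AAT GTA GCC ATA CTG GCA TGT — no ATG→stop ORF.
Frame 3: CGG CGC AGG AAC CGC CCT GCC GAT GTG CCC GTT CCT TCA ATG TAG CCA TAC TGG CAT GTT — ATG at 42, stop TAG at 45 → 6 nt.
Longest: frame 3, positions 42–47, 6 nt = 2 codons = 1 aa. → 1 amino acids.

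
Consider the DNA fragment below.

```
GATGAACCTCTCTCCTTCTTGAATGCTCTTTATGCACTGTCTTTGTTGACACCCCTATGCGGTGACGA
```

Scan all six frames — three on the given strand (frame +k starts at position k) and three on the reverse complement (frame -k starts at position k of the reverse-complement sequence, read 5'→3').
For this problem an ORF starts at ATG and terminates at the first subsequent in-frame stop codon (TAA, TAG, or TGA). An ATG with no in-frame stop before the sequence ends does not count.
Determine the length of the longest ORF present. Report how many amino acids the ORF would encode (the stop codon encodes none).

8

Reverse complement (5'→3'): TCGTCACCGCATAGGGGTGTCAACAAAGACAGTGCATAAAGAGCATTCAAGAAGGAGAGAGGTTCATC
Frame +1: GAT GAA CCT CTC TCC TTC TTG AAT GCT CTT TAT GCA CTG TCT TTG TTG ACA CCC CTA TGC GGT GAC — no ATG→stop ORF.
Frame +2: ATG AAC CTC TCT CCT TCT TGA ATG CTC TTT ATG CAC TGT CTT TGT TGA CAC CCC TAT GCG GTG ACG — ATG at 2, stop TGA at 20 → 21 nt; ATG at 23, stop TGA at 47 → 27 nt; ATG at 32, stop TGA at 47 → 18 nt.
Frame +3: TGA ACC TCT CTC CTT CTT GAA TGC TCT TTA TGC ACT GTC TTT GTT GAC ACC CCT ATG CGG TGA CGA — ATG at 57, stop TGA at 63 → 9 nt.
Frame -1: TCG TCA CCG CAT AGG GGT GTC AAC AAA GAC AGT GCA TAA AGA GCA TTC AAG AAG GAG AGA GGT TCA — no ATG→stop ORF.
Frame -2: CGT CAC CGC ATA GGG GTG TCA ACA AAG ACA GTG CAT AAA GAG CAT TCA AGA AGG AGA GAG GTT CAT — no ATG→stop ORF.
Frame -3: GTC ACC GCA TAG GGG TGT CAA CAA AGA CAG TGC ATA AAG AGC ATT CAA GAA GGA GAG AGG TTC ATC — no ATG→stop ORF.
Longest: frame +2, positions 23–49, 27 nt = 9 codons = 8 aa. → 8 amino acids.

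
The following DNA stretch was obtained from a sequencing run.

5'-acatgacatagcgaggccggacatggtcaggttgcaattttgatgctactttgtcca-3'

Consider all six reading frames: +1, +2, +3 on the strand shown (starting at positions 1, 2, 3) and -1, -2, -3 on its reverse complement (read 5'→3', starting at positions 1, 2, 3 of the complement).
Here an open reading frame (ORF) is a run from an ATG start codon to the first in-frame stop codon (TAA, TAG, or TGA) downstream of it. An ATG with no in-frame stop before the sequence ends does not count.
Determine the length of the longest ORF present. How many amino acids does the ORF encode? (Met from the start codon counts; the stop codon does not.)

6

Reverse complement (5'→3'): TGGACAAAGTAGCATCAAAATTGCAACCTGACCATGTCCGGCCTCGCTATGTCATGT
Frame +1: ACA TGA CAT AGC GAG GCC GGA CAT GGT CAG GTT GCA ATT TTG ATG CTA CTT TGT CCA — no ATG→stop ORF.
Frame +2: CAT GAC ATA GCG AGG CCG GAC ATG GTC AGG TTG CAA TTT TGA TGC TAC TTT GTC — ATG at 23, stop TGA at 41 → 21 nt.
Frame +3: ATG ACA TAG CGA GGC CGG ACA TGG TCA GGT TGC AAT TTT GAT GCT ACT TTG TCC — ATG at 3, stop TAG at 9 → 9 nt.
Frame -1: TGG ACA AAG TAG CAT CAA AAT TGC AAC CTG ACC ATG TCC GGC CTC GCT ATG TCA TGT — no ATG→stop ORF.
Frame -2: GGA CAA AGT AGC ATC AAA ATT GCA ACC TGA CCA TGT CCG GCC TCG CTA TGT CAT — no ATG→stop ORF.
Frame -3: GAC AAA GTA GCA TCA AAA TTG CAA CCT GAC CAT GTC CGG CCT CGC TAT GTC ATG — no ATG→stop ORF.
Longest: frame +2, positions 23–43, 21 nt = 7 codons = 6 aa. → 6 amino acids.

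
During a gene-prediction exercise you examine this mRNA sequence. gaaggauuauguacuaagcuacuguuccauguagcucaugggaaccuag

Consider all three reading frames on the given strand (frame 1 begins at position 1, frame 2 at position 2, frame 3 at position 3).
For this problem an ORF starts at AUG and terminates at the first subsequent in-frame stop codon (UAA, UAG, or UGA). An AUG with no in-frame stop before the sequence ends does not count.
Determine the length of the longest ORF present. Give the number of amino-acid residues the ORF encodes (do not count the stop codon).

Frame 1: GAA GGA UUA UGU ACU AAG CUA CUG UUC CAU GUA GCU CAU GGG AAC CUA — no AUG→stop ORF.
Frame 2: AAG GAU UAU GUA CUA AGC UAC UGU UCC AUG UAG CUC AUG GGA ACC UAG — AUG at 29, stop UAG at 32 → 6 nt; AUG at 38, stop UAG at 47 → 12 nt.
Frame 3: AGG AUU AUG UAC UAA GCU ACU GUU CCA UGU AGC UCA UGG GAA CCU — AUG at 9, stop UAA at 15 → 9 nt.
Longest: frame 2, positions 38–49, 12 nt = 4 codons = 3 aa. → 3 amino acids.

3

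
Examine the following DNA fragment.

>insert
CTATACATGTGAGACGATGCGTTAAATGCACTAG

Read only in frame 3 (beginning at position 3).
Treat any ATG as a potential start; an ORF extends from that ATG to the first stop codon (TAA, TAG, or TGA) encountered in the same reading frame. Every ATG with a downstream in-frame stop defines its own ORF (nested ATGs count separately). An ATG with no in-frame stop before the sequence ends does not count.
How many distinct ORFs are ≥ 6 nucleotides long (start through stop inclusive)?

Frame 3: ATA CAT GTG AGA CGA TGC GTT AAA TGC ACT — no ATG→stop ORF.
No ORF reaches 6 nucleotides. Count = 0.

0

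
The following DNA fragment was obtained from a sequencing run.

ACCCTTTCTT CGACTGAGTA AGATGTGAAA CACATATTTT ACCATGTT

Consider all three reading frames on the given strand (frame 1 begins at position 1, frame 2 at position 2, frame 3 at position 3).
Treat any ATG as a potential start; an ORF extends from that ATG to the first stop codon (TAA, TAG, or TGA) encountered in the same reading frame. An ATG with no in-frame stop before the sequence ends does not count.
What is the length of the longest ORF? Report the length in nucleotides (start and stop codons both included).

Frame 1: ACC CTT TCT TCG ACT GAG TAA GAT GTG AAA CAC ATA TTT TAC CAT GTT — no ATG→stop ORF.
Frame 2: CCC TTT CTT CGA CTG AGT AAG ATG TGA AAC ACA TAT TTT ACC ATG — ATG at 23, stop TGA at 26 → 6 nt.
Frame 3: CCT TTC TTC GAC TGA GTA AGA TGT GAA ACA CAT ATT TTA CCA TGT — no ATG→stop ORF.
Longest: frame 2, positions 23–28, 6 nt = 2 codons = 1 aa. → 6 nucleotides.

6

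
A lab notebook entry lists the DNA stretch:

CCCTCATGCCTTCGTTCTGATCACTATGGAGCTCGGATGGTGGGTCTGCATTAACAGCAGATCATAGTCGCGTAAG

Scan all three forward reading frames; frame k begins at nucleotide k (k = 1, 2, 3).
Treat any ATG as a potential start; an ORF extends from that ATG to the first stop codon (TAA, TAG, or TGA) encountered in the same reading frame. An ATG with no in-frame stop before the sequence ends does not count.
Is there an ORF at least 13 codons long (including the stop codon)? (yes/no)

Frame 1: CCC TCA TGC CTT CGT TCT GAT CAC TAT GGA GCT CGG ATG GTG GGT CTG CAT TAA CAG CAG ATC ATA GTC GCG TAA — ATG at 37, stop TAA at 52 → 18 nt.
Frame 2: CCT CAT GCC TTC GTT CTG ATC ACT ATG GAG CTC GGA TGG TGG GTC TGC ATT AAC AGC AGA TCA TAG TCG CGT AAG — ATG at 26, stop TAG at 65 → 42 nt.
Frame 3: CTC ATG CCT TCG TTC TGA TCA CTA TGG AGC TCG GAT GGT GGG TCT GCA TTA ACA GCA GAT CAT AGT CGC GTA — ATG at 6, stop TGA at 18 → 15 nt.
Frame 2 has an ORF of 14 codons (positions 26–67) ≥ 13, so yes.

yes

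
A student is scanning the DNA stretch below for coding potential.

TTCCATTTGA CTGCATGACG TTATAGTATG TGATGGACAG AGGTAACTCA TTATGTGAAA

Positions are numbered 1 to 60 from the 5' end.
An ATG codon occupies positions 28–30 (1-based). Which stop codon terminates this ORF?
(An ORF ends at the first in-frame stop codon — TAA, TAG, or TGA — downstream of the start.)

TGA

Codons from position 28: ATG (28–30), TGA (31–33).
The first in-frame stop codon is TGA.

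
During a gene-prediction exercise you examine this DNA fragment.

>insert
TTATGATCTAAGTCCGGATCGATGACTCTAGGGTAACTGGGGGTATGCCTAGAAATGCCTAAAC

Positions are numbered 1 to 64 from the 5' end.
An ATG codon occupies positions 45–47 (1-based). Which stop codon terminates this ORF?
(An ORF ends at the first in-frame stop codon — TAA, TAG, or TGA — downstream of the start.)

TAA

Codons from position 45: ATG (45–47), CCT (48–50), AGA (51–53), AAT (54–56), GCC (57–59), TAA (60–62).
The first in-frame stop codon is TAA.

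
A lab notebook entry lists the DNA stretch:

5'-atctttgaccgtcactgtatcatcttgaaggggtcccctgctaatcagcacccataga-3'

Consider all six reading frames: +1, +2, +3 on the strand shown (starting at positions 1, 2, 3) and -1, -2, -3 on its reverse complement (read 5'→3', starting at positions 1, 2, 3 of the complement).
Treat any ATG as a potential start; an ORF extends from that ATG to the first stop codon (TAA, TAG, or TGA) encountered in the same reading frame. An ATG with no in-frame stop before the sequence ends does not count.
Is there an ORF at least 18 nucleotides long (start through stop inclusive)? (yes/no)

Reverse complement (5'→3'): TCTATGGGTGCTGATTAGCAGGGGACCCCTTCAAGATGATACAGTGACGGTCAAAGAT
Frame +1: ATC TTT GAC CGT CAC TGT ATC ATC TTG AAG GGG TCC CCT GCT AAT CAG CAC CCA TAG — no ATG→stop ORF.
Frame +2: TCT TTG ACC GTC ACT GTA TCA TCT TGA AGG GGT CCC CTG CTA ATC AGC ACC CAT AGA — no ATG→stop ORF.
Frame +3: CTT TGA CCG TCA CTG TAT CAT CTT GAA GGG GTC CCC TGC TAA TCA GCA CCC ATA — no ATG→stop ORF.
Frame -1: TCT ATG GGT GCT GAT TAG CAG GGG ACC CCT TCA AGA TGA TAC AGT GAC GGT CAA AGA — ATG at 4, stop TAG at 16 → 15 nt.
Frame -2: CTA TGG GTG CTG ATT AGC AGG GGA CCC CTT CAA GAT GAT ACA GTG ACG GTC AAA GAT — no ATG→stop ORF.
Frame -3: TAT GGG TGC TGA TTA GCA GGG GAC CCC TTC AAG ATG ATA CAG TGA CGG TCA AAG — ATG at 36, stop TGA at 45 → 12 nt.
Largest ORF found is 15 nucleotides < 18, so no.

no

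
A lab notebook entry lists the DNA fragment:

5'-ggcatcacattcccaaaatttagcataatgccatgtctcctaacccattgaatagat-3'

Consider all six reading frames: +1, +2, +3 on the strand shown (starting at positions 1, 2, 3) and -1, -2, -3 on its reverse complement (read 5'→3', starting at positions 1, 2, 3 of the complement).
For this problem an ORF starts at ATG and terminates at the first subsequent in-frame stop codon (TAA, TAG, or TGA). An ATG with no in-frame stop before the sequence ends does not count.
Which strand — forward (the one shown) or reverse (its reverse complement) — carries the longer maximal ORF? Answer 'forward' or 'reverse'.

forward

Reverse complement (5'→3'): ATCTATTCAATGGGTTAGGAGACATGGCATTATGCTAAATTTTGGGAATGTGATGCC
Frame +1: GGC ATC ACA TTC CCA AAA TTT AGC ATA ATG CCA TGT CTC CTA ACC CAT TGA ATA GAT — ATG at 28, stop TGA at 49 → 24 nt.
Frame +2: GCA TCA CAT TCC CAA AAT TTA GCA TAA TGC CAT GTC TCC TAA CCC ATT GAA TAG — no ATG→stop ORF.
Frame +3: CAT CAC ATT CCC AAA ATT TAG CAT AAT GCC ATG TCT CCT AAC CCA TTG AAT AGA — no ATG→stop ORF.
Frame -1: ATC TAT TCA ATG GGT TAG GAG ACA TGG CAT TAT GCT AAA TTT TGG GAA TGT GAT GCC — ATG at 10, stop TAG at 16 → 9 nt.
Frame -2: TCT ATT CAA TGG GTT AGG AGA CAT GGC ATT ATG CTA AAT TTT GGG AAT GTG ATG — no ATG→stop ORF.
Frame -3: CTA TTC AAT GGG TTA GGA GAC ATG GCA TTA TGC TAA ATT TTG GGA ATG TGA TGC — ATG at 24, stop TAA at 36 → 15 nt; ATG at 48, stop TGA at 51 → 6 nt.
Forward-strand max 24 nt; reverse-strand max 15 nt. The forward strand has the longer ORF.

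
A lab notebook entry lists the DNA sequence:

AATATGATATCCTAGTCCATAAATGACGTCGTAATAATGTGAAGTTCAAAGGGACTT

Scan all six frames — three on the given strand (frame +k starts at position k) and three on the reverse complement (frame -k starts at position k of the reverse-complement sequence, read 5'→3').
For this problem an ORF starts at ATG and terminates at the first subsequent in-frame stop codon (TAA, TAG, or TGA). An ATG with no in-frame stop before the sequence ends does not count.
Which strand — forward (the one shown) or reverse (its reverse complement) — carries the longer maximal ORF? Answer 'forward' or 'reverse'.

forward

Reverse complement (5'→3'): AAGTCCCTTTGAACTTCACATTATTACGACGTCATTTATGGACTAGGATATCATATT
Frame +1: AAT ATG ATA TCC TAG TCC ATA AAT GAC GTC GTA ATA ATG TGA AGT TCA AAG GGA CTT — ATG at 4, stop TAG at 13 → 12 nt; ATG at 37, stop TGA at 40 → 6 nt.
Frame +2: ATA TGA TAT CCT AGT CCA TAA ATG ACG TCG TAA TAA TGT GAA GTT CAA AGG GAC — ATG at 23, stop TAA at 32 → 12 nt.
Frame +3: TAT GAT ATC CTA GTC CAT AAA TGA CGT CGT AAT AAT GTG AAG TTC AAA GGG ACT — no ATG→stop ORF.
Frame -1: AAG TCC CTT TGA ACT TCA CAT TAT TAC GAC GTC ATT TAT GGA CTA GGA TAT CAT ATT — no ATG→stop ORF.
Frame -2: AGT CCC TTT GAA CTT CAC ATT ATT ACG ACG TCA TTT ATG GAC TAG GAT ATC ATA — ATG at 38, stop TAG at 44 → 9 nt.
Frame -3: GTC CCT TTG AAC TTC ACA TTA TTA CGA CGT CAT TTA TGG ACT AGG ATA TCA TAT — no ATG→stop ORF.
Forward-strand max 12 nt; reverse-strand max 9 nt. The forward strand has the longer ORF.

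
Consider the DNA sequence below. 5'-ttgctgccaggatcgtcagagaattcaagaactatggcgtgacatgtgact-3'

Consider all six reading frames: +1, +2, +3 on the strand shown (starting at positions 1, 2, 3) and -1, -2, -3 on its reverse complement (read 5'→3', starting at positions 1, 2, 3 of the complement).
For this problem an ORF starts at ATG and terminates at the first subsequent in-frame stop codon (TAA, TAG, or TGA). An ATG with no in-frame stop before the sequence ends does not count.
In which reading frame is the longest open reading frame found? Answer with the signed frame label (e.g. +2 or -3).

-1

Reverse complement (5'→3'): AGTCACATGTCACGCCATAGTTCTTGAATTCTCTGACGATCCTGGCAGCAA
Frame +1: TTG CTG CCA GGA TCG TCA GAG AAT TCA AGA ACT ATG GCG TGA CAT GTG ACT — ATG at 34, stop TGA at 40 → 9 nt.
Frame +2: TGC TGC CAG GAT CGT CAG AGA ATT CAA GAA CTA TGG CGT GAC ATG TGA — ATG at 44, stop TGA at 47 → 6 nt.
Frame +3: GCT GCC AGG ATC GTC AGA GAA TTC AAG AAC TAT GGC GTG ACA TGT GAC — no ATG→stop ORF.
Frame -1: AGT CAC ATG TCA CGC CAT AGT TCT TGA ATT CTC TGA CGA TCC TGG CAG CAA — ATG at 7, stop TGA at 25 → 21 nt.
Frame -2: GTC ACA TGT CAC GCC ATA GTT CTT GAA TTC TCT GAC GAT CCT GGC AGC — no ATG→stop ORF.
Frame -3: TCA CAT GTC ACG CCA TAG TTC TTG AAT TCT CTG ACG ATC CTG GCA GCA — no ATG→stop ORF.
Longest ORF is 21 nt in frame -1 (positions 7–27).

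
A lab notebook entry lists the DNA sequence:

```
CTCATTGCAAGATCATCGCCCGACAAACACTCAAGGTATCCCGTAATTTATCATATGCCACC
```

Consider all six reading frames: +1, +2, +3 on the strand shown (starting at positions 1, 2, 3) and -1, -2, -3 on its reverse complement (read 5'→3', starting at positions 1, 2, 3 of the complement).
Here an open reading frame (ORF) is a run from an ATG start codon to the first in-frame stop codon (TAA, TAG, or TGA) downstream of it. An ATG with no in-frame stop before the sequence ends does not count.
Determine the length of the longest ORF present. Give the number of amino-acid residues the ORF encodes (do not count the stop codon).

Reverse complement (5'→3'): GGTGGCATATGATAAATTACGGGATACCTTGAGTGTTTGTCGGGCGATGATCTTGCAATGAG
Frame +1: CTC ATT GCA AGA TCA TCG CCC GAC AAA CAC TCA AGG TAT CCC GTA ATT TAT CAT ATG CCA — no ATG→stop ORF.
Frame +2: TCA TTG CAA GAT CAT CGC CCG ACA AAC ACT CAA GGT ATC CCG TAA TTT ATC ATA TGC CAC — no ATG→stop ORF.
Frame +3: CAT TGC AAG ATC ATC GCC CGA CAA ACA CTC AAG GTA TCC CGT AAT TTA TCA TAT GCC ACC — no ATG→stop ORF.
Frame -1: GGT GGC ATA TGA TAA ATT ACG GGA TAC CTT GAG TGT TTG TCG GGC GAT GAT CTT GCA ATG — no ATG→stop ORF.
Frame -2: GTG GCA TAT GAT AAA TTA CGG GAT ACC TTG AGT GTT TGT CGG GCG ATG ATC TTG CAA TGA — ATG at 47, stop TGA at 59 → 15 nt.
Frame -3: TGG CAT ATG ATA AAT TAC GGG ATA CCT TGA GTG TTT GTC GGG CGA TGA TCT TGC AAT GAG — ATG at 9, stop TGA at 30 → 24 nt.
Longest: frame -3, positions 9–32, 24 nt = 8 codons = 7 aa. → 7 amino acids.

7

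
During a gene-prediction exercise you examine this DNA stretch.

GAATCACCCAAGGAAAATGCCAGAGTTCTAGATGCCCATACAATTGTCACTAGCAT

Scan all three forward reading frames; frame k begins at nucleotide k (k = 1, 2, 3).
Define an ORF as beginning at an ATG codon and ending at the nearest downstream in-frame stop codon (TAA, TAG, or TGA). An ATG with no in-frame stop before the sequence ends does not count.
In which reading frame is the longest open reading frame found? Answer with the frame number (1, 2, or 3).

Frame 1: GAA TCA CCC AAG GAA AAT GCC AGA GTT CTA GAT GCC CAT ACA ATT GTC ACT AGC — no ATG→stop ORF.
Frame 2: AAT CAC CCA AGG AAA ATG CCA GAG TTC TAG ATG CCC ATA CAA TTG TCA CTA GCA — ATG at 17, stop TAG at 29 → 15 nt.
Frame 3: ATC ACC CAA GGA AAA TGC CAG AGT TCT AGA TGC CCA TAC AAT TGT CAC TAG CAT — no ATG→stop ORF.
Longest ORF is 15 nt in frame 2 (positions 17–31).

2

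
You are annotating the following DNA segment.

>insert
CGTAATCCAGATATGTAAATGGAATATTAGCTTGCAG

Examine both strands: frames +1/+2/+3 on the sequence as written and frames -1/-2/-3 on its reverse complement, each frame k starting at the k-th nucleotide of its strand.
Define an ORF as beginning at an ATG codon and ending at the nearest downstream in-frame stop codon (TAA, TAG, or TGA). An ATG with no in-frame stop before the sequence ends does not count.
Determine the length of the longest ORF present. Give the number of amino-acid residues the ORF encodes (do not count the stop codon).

3

Reverse complement (5'→3'): CTGCAAGCTAATATTCCATTTACATATCTGGATTACG
Frame +1: CGT AAT CCA GAT ATG TAA ATG GAA TAT TAG CTT GCA — ATG at 13, stop TAA at 16 → 6 nt; ATG at 19, stop TAG at 28 → 12 nt.
Frame +2: GTA ATC CAG ATA TGT AAA TGG AAT ATT AGC TTG CAG — no ATG→stop ORF.
Frame +3: TAA TCC AGA TAT GTA AAT GGA ATA TTA GCT TGC — no ATG→stop ORF.
Frame -1: CTG CAA GCT AAT ATT CCA TTT ACA TAT CTG GAT TAC — no ATG→stop ORF.
Frame -2: TGC AAG CTA ATA TTC CAT TTA CAT ATC TGG ATT ACG — no ATG→stop ORF.
Frame -3: GCA AGC TAA TAT TCC ATT TAC ATA TCT GGA TTA — no ATG→stop ORF.
Longest: frame +1, positions 19–30, 12 nt = 4 codons = 3 aa. → 3 amino acids.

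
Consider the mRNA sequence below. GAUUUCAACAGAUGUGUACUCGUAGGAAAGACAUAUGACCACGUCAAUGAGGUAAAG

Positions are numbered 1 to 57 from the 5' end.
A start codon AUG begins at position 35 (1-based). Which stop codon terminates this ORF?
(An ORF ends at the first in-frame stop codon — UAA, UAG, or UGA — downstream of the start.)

UAA

Codons from position 35: AUG (35–37), ACC (38–40), ACG (41–43), UCA (44–46), AUG (47–49), AGG (50–52), UAA (53–55).
The first in-frame stop codon is UAA.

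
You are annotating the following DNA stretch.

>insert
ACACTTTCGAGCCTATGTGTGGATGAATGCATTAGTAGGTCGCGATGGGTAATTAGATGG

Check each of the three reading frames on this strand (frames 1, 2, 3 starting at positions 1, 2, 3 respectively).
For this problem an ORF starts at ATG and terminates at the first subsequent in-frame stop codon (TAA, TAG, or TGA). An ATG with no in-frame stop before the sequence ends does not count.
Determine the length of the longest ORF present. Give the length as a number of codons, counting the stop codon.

Frame 1: ACA CTT TCG AGC CTA TGT GTG GAT GAA TGC ATT AGT AGG TCG CGA TGG GTA ATT AGA TGG — no ATG→stop ORF.
Frame 2: CAC TTT CGA GCC TAT GTG TGG ATG AAT GCA TTA GTA GGT CGC GAT GGG TAA TTA GAT — ATG at 23, stop TAA at 50 → 30 nt.
Frame 3: ACT TTC GAG CCT ATG TGT GGA TGA ATG CAT TAG TAG GTC GCG ATG GGT AAT TAG ATG — ATG at 15, stop TGA at 24 → 12 nt; ATG at 27, stop TAG at 33 → 9 nt; ATG at 45, stop TAG at 54 → 12 nt.
Longest: frame 2, positions 23–52, 30 nt = 10 codons = 9 aa. → 10 codons.

10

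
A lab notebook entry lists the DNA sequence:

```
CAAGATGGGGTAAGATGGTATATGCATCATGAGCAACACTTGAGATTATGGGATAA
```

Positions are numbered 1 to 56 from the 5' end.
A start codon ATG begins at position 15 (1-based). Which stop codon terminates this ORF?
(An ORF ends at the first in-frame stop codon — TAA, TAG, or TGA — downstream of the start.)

Codons from position 15: ATG (15–17), GTA (18–20), TAT (21–23), GCA (24–26), TCA (27–29), TGA (30–32).
The first in-frame stop codon is TGA.

TGA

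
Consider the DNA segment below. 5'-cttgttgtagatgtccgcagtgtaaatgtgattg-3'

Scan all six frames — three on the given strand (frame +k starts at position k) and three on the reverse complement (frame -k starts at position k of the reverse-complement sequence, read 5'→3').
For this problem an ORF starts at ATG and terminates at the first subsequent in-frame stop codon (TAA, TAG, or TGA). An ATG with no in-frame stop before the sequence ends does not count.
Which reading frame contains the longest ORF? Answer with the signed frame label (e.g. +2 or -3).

Reverse complement (5'→3'): CAATCACATTTACACTGCGGACATCTACAACAAG
Frame +1: CTT GTT GTA GAT GTC CGC AGT GTA AAT GTG ATT — no ATG→stop ORF.
Frame +2: TTG TTG TAG ATG TCC GCA GTG TAA ATG TGA TTG — ATG at 11, stop TAA at 23 → 15 nt; ATG at 26, stop TGA at 29 → 6 nt.
Frame +3: TGT TGT AGA TGT CCG CAG TGT AAA TGT GAT — no ATG→stop ORF.
Frame -1: CAA TCA CAT TTA CAC TGC GGA CAT CTA CAA CAA — no ATG→stop ORF.
Frame -2: AAT CAC ATT TAC ACT GCG GAC ATC TAC AAC AAG — no ATG→stop ORF.
Frame -3: ATC ACA TTT ACA CTG CGG ACA TCT ACA ACA — no ATG→stop ORF.
Longest ORF is 15 nt in frame +2 (positions 11–25).

+2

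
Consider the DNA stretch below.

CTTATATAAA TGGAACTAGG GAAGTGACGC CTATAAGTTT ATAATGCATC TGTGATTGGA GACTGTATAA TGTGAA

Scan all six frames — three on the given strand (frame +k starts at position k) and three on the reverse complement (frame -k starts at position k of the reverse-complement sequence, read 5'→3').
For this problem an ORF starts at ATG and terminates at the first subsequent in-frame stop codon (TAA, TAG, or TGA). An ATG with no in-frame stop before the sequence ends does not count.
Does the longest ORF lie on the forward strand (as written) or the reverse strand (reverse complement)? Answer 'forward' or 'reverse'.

Reverse complement (5'→3'): TTCACATTATACAGTCTCCAATCACAGATGCATTATAAACTTATAGGCGTCACTTCCCTAGTTCCATTTATATAAG
Frame +1: CTT ATA TAA ATG GAA CTA GGG AAG TGA CGC CTA TAA GTT TAT AAT GCA TCT GTG ATT GGA GAC TGT ATA ATG TGA — ATG at 10, stop TGA at 25 → 18 nt; ATG at 70, stop TGA at 73 → 6 nt.
Frame +2: TTA TAT AAA TGG AAC TAG GGA AGT GAC GCC TAT AAG TTT ATA ATG CAT CTG TGA TTG GAG ACT GTA TAA TGT GAA — ATG at 44, stop TGA at 53 → 12 nt.
Frame +3: TAT ATA AAT GGA ACT AGG GAA GTG ACG CCT ATA AGT TTA TAA TGC ATC TGT GAT TGG AGA CTG TAT AAT GTG — no ATG→stop ORF.
Frame -1: TTC ACA TTA TAC AGT CTC CAA TCA CAG ATG CAT TAT AAA CTT ATA GGC GTC ACT TCC CTA GTT CCA TTT ATA TAA — ATG at 28, stop TAA at 73 → 48 nt.
Frame -2: TCA CAT TAT ACA GTC TCC AAT CAC AGA TGC ATT ATA AAC TTA TAG GCG TCA CTT CCC TAG TTC CAT TTA TAT AAG — no ATG→stop ORF.
Frame -3: CAC ATT ATA CAG TCT CCA ATC ACA GAT GCA TTA TAA ACT TAT AGG CGT CAC TTC CCT AGT TCC ATT TAT ATA — no ATG→stop ORF.
Forward-strand max 18 nt; reverse-strand max 48 nt. The reverse strand has the longer ORF.

reverse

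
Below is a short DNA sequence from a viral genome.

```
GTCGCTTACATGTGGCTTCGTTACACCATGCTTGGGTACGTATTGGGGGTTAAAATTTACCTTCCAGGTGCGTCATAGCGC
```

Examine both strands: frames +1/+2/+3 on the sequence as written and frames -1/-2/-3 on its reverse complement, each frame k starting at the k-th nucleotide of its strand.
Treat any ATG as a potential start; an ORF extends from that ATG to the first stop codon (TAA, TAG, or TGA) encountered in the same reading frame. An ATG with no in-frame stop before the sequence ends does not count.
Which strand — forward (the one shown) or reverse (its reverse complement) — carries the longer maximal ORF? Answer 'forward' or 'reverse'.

forward

Reverse complement (5'→3'): GCGCTATGACGCACCTGGAAGGTAAATTTTAACCCCCAATACGTACCCAAGCATGGTGTAACGAAGCCACATGTAAGCGAC
Frame +1: GTC GCT TAC ATG TGG CTT CGT TAC ACC ATG CTT GGG TAC GTA TTG GGG GTT AAA ATT TAC CTT CCA GGT GCG TCA TAG CGC — ATG at 10, stop TAG at 76 → 69 nt; ATG at 28, stop TAG at 76 → 51 nt.
Frame +2: TCG CTT ACA TGT GGC TTC GTT ACA CCA TGC TTG GGT ACG TAT TGG GGG TTA AAA TTT ACC TTC CAG GTG CGT CAT AGC — no ATG→stop ORF.
Frame +3: CGC TTA CAT GTG GCT TCG TTA CAC CAT GCT TGG GTA CGT ATT GGG GGT TAA AAT TTA CCT TCC AGG TGC GTC ATA GCG — no ATG→stop ORF.
Frame -1: GCG CTA TGA CGC ACC TGG AAG GTA AAT TTT AAC CCC CAA TAC GTA CCC AAG CAT GGT GTA ACG AAG CCA CAT GTA AGC GAC — no ATG→stop ORF.
Frame -2: CGC TAT GAC GCA CCT GGA AGG TAA ATT TTA ACC CCC AAT ACG TAC CCA AGC ATG GTG TAA CGA AGC CAC ATG TAA GCG — ATG at 53, stop TAA at 59 → 9 nt; ATG at 71, stop TAA at 74 → 6 nt.
Frame -3: GCT ATG ACG CAC CTG GAA GGT AAA TTT TAA CCC CCA ATA CGT ACC CAA GCA TGG TGT AAC GAA GCC ACA TGT AAG CGA — ATG at 6, stop TAA at 30 → 27 nt.
Forward-strand max 69 nt; reverse-strand max 27 nt. The forward strand has the longer ORF.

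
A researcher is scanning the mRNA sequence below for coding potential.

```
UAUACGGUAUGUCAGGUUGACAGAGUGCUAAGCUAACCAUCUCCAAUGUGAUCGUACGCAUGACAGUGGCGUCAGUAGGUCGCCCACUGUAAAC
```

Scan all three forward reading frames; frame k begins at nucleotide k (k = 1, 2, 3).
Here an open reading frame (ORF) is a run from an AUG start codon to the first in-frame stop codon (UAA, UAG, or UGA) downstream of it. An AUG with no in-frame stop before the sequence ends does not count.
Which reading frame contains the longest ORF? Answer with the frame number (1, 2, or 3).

Frame 1: UAU ACG GUA UGU CAG GUU GAC AGA GUG CUA AGC UAA CCA UCU CCA AUG UGA UCG UAC GCA UGA CAG UGG CGU CAG UAG GUC GCC CAC UGU AAA — AUG at 46, stop UGA at 49 → 6 nt.
Frame 2: AUA CGG UAU GUC AGG UUG ACA GAG UGC UAA GCU AAC CAU CUC CAA UGU GAU CGU ACG CAU GAC AGU GGC GUC AGU AGG UCG CCC ACU GUA AAC — no AUG→stop ORF.
Frame 3: UAC GGU AUG UCA GGU UGA CAG AGU GCU AAG CUA ACC AUC UCC AAU GUG AUC GUA CGC AUG ACA GUG GCG UCA GUA GGU CGC CCA CUG UAA — AUG at 9, stop UGA at 18 → 12 nt; AUG at 60, stop UAA at 90 → 33 nt.
Longest ORF is 33 nt in frame 3 (positions 60–92).

3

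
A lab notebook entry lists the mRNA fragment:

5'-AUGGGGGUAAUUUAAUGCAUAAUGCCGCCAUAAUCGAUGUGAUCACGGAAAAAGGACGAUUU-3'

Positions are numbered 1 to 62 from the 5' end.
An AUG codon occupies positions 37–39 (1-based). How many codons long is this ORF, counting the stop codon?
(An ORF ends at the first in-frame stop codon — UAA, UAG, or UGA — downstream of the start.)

Codons from position 37: AUG (37–39), UGA (40–42).
UGA is the first in-frame stop; that's 2 codons including the stop.

2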